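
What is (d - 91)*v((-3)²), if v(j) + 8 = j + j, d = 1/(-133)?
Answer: -121040/133 ≈ -910.08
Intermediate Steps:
d = -1/133 ≈ -0.0075188
v(j) = -8 + 2*j (v(j) = -8 + (j + j) = -8 + 2*j)
(d - 91)*v((-3)²) = (-1/133 - 91)*(-8 + 2*(-3)²) = -12104*(-8 + 2*9)/133 = -12104*(-8 + 18)/133 = -12104/133*10 = -121040/133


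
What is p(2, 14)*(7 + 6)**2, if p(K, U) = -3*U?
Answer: -7098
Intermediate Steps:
p(2, 14)*(7 + 6)**2 = (-3*14)*(7 + 6)**2 = -42*13**2 = -42*169 = -7098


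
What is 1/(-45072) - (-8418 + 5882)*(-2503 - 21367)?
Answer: -2728402871041/45072 ≈ -6.0534e+7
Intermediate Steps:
1/(-45072) - (-8418 + 5882)*(-2503 - 21367) = -1/45072 - (-2536)*(-23870) = -1/45072 - 1*60534320 = -1/45072 - 60534320 = -2728402871041/45072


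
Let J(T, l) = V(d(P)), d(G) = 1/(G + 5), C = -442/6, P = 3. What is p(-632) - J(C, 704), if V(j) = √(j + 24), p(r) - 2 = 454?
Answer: 456 - √386/4 ≈ 451.09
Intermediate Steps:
p(r) = 456 (p(r) = 2 + 454 = 456)
C = -221/3 (C = -442*⅙ = -221/3 ≈ -73.667)
d(G) = 1/(5 + G)
V(j) = √(24 + j)
J(T, l) = √386/4 (J(T, l) = √(24 + 1/(5 + 3)) = √(24 + 1/8) = √(24 + ⅛) = √(193/8) = √386/4)
p(-632) - J(C, 704) = 456 - √386/4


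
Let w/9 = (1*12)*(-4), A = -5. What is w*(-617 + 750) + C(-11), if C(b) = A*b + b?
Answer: -57412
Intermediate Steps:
C(b) = -4*b (C(b) = -5*b + b = -4*b)
w = -432 (w = 9*((1*12)*(-4)) = 9*(12*(-4)) = 9*(-48) = -432)
w*(-617 + 750) + C(-11) = -432*(-617 + 750) - 4*(-11) = -432*133 + 44 = -57456 + 44 = -57412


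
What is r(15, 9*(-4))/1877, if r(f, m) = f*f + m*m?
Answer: 1521/1877 ≈ 0.81034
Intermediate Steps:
r(f, m) = f² + m²
r(15, 9*(-4))/1877 = (15² + (9*(-4))²)/1877 = (225 + (-36)²)*(1/1877) = (225 + 1296)*(1/1877) = 1521*(1/1877) = 1521/1877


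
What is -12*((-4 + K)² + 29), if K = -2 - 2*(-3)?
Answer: -348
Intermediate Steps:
K = 4 (K = -2 + 6 = 4)
-12*((-4 + K)² + 29) = -12*((-4 + 4)² + 29) = -12*(0² + 29) = -12*(0 + 29) = -12*29 = -348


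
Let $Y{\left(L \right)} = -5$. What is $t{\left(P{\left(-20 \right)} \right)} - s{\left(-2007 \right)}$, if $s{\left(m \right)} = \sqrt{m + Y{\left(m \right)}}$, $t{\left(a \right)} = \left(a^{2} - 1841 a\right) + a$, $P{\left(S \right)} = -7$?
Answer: $12929 - 2 i \sqrt{503} \approx 12929.0 - 44.855 i$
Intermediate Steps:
$t{\left(a \right)} = a^{2} - 1840 a$
$s{\left(m \right)} = \sqrt{-5 + m}$ ($s{\left(m \right)} = \sqrt{m - 5} = \sqrt{-5 + m}$)
$t{\left(P{\left(-20 \right)} \right)} - s{\left(-2007 \right)} = - 7 \left(-1840 - 7\right) - \sqrt{-5 - 2007} = \left(-7\right) \left(-1847\right) - \sqrt{-2012} = 12929 - 2 i \sqrt{503}$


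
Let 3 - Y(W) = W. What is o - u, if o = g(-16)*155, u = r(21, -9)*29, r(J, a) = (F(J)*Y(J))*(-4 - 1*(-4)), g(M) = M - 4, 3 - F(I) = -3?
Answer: -3100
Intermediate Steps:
Y(W) = 3 - W
F(I) = 6 (F(I) = 3 - 1*(-3) = 3 + 3 = 6)
g(M) = -4 + M
r(J, a) = 0 (r(J, a) = (6*(3 - J))*(-4 - 1*(-4)) = (18 - 6*J)*(-4 + 4) = (18 - 6*J)*0 = 0)
u = 0 (u = 0*29 = 0)
o = -3100 (o = (-4 - 16)*155 = -20*155 = -3100)
o - u = -3100 - 1*0 = -3100 + 0 = -3100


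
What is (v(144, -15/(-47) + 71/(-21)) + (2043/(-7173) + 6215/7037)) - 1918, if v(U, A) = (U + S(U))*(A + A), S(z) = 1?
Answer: -15529095098522/5535578643 ≈ -2805.3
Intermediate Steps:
v(U, A) = 2*A*(1 + U) (v(U, A) = (U + 1)*(A + A) = (1 + U)*(2*A) = 2*A*(1 + U))
(v(144, -15/(-47) + 71/(-21)) + (2043/(-7173) + 6215/7037)) - 1918 = (2*(-15/(-47) + 71/(-21))*(1 + 144) + (2043/(-7173) + 6215/7037)) - 1918 = (2*(-15*(-1/47) + 71*(-1/21))*145 + (2043*(-1/7173) + 6215*(1/7037))) - 1918 = (2*(15/47 - 71/21)*145 + (-227/797 + 6215/7037)) - 1918 = (2*(-3022/987)*145 + 3355956/5608489) - 1918 = (-876380/987 + 3355956/5608489) - 1918 = -4911855261248/5535578643 - 1918 = -15529095098522/5535578643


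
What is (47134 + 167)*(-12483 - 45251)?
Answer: -2730875934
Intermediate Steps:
(47134 + 167)*(-12483 - 45251) = 47301*(-57734) = -2730875934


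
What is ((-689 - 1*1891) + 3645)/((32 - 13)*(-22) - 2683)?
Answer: -1065/3101 ≈ -0.34344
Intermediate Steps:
((-689 - 1*1891) + 3645)/((32 - 13)*(-22) - 2683) = ((-689 - 1891) + 3645)/(19*(-22) - 2683) = (-2580 + 3645)/(-418 - 2683) = 1065/(-3101) = 1065*(-1/3101) = -1065/3101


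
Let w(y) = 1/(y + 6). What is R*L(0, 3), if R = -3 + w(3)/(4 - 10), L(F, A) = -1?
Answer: 163/54 ≈ 3.0185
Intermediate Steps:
w(y) = 1/(6 + y)
R = -163/54 (R = -3 + 1/((6 + 3)*(4 - 10)) = -3 + 1/(9*(-6)) = -3 + (1/9)*(-1/6) = -3 - 1/54 = -163/54 ≈ -3.0185)
R*L(0, 3) = -163/54*(-1) = 163/54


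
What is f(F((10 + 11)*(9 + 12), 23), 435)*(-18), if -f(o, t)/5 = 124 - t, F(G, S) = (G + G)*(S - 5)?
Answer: -27990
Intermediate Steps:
F(G, S) = 2*G*(-5 + S) (F(G, S) = (2*G)*(-5 + S) = 2*G*(-5 + S))
f(o, t) = -620 + 5*t (f(o, t) = -5*(124 - t) = -620 + 5*t)
f(F((10 + 11)*(9 + 12), 23), 435)*(-18) = (-620 + 5*435)*(-18) = (-620 + 2175)*(-18) = 1555*(-18) = -27990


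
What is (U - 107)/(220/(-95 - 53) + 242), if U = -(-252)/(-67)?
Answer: -274577/596233 ≈ -0.46052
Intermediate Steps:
U = -252/67 (U = -(-252)*(-1)/67 = -3*84/67 = -252/67 ≈ -3.7612)
(U - 107)/(220/(-95 - 53) + 242) = (-252/67 - 107)/(220/(-95 - 53) + 242) = -7421/(67*(220/(-148) + 242)) = -7421/(67*(220*(-1/148) + 242)) = -7421/(67*(-55/37 + 242)) = -7421/(67*8899/37) = -7421/67*37/8899 = -274577/596233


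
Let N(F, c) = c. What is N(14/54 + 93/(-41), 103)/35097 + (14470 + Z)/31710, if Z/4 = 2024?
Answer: 132544172/185487645 ≈ 0.71457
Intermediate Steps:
Z = 8096 (Z = 4*2024 = 8096)
N(14/54 + 93/(-41), 103)/35097 + (14470 + Z)/31710 = 103/35097 + (14470 + 8096)/31710 = 103*(1/35097) + 22566*(1/31710) = 103/35097 + 3761/5285 = 132544172/185487645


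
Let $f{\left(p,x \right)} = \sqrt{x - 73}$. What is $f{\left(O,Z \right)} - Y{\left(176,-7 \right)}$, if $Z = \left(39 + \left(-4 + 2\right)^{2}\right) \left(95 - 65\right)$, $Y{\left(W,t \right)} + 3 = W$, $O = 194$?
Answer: $-173 + \sqrt{1217} \approx -138.11$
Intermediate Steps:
$Y{\left(W,t \right)} = -3 + W$
$Z = 1290$ ($Z = \left(39 + \left(-2\right)^{2}\right) 30 = \left(39 + 4\right) 30 = 43 \cdot 30 = 1290$)
$f{\left(p,x \right)} = \sqrt{-73 + x}$
$f{\left(O,Z \right)} - Y{\left(176,-7 \right)} = \sqrt{-73 + 1290} - \left(-3 + 176\right) = \sqrt{1217} - 173 = -173 + \sqrt{1217}$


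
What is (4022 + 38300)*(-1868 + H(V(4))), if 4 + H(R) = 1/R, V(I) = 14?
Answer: -79223761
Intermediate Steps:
H(R) = -4 + 1/R
(4022 + 38300)*(-1868 + H(V(4))) = (4022 + 38300)*(-1868 + (-4 + 1/14)) = 42322*(-1868 + (-4 + 1/14)) = 42322*(-1868 - 55/14) = 42322*(-26207/14) = -79223761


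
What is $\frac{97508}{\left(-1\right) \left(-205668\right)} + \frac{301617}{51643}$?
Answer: $\frac{16767142700}{2655328131} \approx 6.3145$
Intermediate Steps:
$\frac{97508}{\left(-1\right) \left(-205668\right)} + \frac{301617}{51643} = \frac{97508}{205668} + 301617 \cdot \frac{1}{51643} = 97508 \cdot \frac{1}{205668} + \frac{301617}{51643} = \frac{24377}{51417} + \frac{301617}{51643} = \frac{16767142700}{2655328131}$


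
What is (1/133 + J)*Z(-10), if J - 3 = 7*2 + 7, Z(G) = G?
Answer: -31930/133 ≈ -240.08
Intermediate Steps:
J = 24 (J = 3 + (7*2 + 7) = 3 + (14 + 7) = 3 + 21 = 24)
(1/133 + J)*Z(-10) = (1/133 + 24)*(-10) = (3193/133)*(-10) = -31930/133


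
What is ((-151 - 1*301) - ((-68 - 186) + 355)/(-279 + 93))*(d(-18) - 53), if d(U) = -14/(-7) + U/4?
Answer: 3106927/124 ≈ 25056.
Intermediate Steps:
d(U) = 2 + U/4 (d(U) = -14*(-⅐) + U*(¼) = 2 + U/4)
((-151 - 1*301) - ((-68 - 186) + 355)/(-279 + 93))*(d(-18) - 53) = ((-151 - 1*301) - ((-68 - 186) + 355)/(-279 + 93))*((2 + (¼)*(-18)) - 53) = ((-151 - 301) - (-254 + 355)/(-186))*((2 - 9/2) - 53) = (-452 - 101*(-1)/186)*(-5/2 - 53) = (-452 - 1*(-101/186))*(-111/2) = (-452 + 101/186)*(-111/2) = -83971/186*(-111/2) = 3106927/124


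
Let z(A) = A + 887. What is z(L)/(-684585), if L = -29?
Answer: -26/20745 ≈ -0.0012533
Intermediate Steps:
z(A) = 887 + A
z(L)/(-684585) = (887 - 29)/(-684585) = 858*(-1/684585) = -26/20745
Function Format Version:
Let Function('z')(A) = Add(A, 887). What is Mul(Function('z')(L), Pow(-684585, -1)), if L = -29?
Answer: Rational(-26, 20745) ≈ -0.0012533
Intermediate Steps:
Function('z')(A) = Add(887, A)
Mul(Function('z')(L), Pow(-684585, -1)) = Mul(Add(887, -29), Pow(-684585, -1)) = Mul(858, Rational(-1, 684585)) = Rational(-26, 20745)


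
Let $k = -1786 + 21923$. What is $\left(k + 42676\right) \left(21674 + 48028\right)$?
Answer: $4378191726$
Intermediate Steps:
$k = 20137$
$\left(k + 42676\right) \left(21674 + 48028\right) = \left(20137 + 42676\right) \left(21674 + 48028\right) = 62813 \cdot 69702 = 4378191726$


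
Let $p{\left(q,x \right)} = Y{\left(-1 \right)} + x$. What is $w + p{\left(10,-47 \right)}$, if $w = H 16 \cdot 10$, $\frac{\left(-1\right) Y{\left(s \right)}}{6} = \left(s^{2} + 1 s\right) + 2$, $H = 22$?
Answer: $3461$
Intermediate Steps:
$Y{\left(s \right)} = -12 - 6 s - 6 s^{2}$ ($Y{\left(s \right)} = - 6 \left(\left(s^{2} + 1 s\right) + 2\right) = - 6 \left(\left(s^{2} + s\right) + 2\right) = - 6 \left(\left(s + s^{2}\right) + 2\right) = - 6 \left(2 + s + s^{2}\right) = -12 - 6 s - 6 s^{2}$)
$p{\left(q,x \right)} = -12 + x$ ($p{\left(q,x \right)} = \left(-12 - -6 - 6 \left(-1\right)^{2}\right) + x = \left(-12 + 6 - 6\right) + x = -12 + x$)
$w = 3520$ ($w = 22 \cdot 16 \cdot 10 = 352 \cdot 10 = 3520$)
$w + p{\left(10,-47 \right)} = 3520 - 59 = 3461$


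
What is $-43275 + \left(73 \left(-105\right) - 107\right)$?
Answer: $-51047$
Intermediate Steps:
$-43275 + \left(73 \left(-105\right) - 107\right) = -43275 - 7772 = -51047$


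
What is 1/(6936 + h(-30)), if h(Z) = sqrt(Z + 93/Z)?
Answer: 69360/481081291 - I*sqrt(3310)/481081291 ≈ 0.00014418 - 1.1959e-7*I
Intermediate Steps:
1/(6936 + h(-30)) = 1/(6936 + sqrt(-30 + 93/(-30))) = 1/(6936 + sqrt(-30 + 93*(-1/30))) = 1/(6936 + sqrt(-30 - 31/10)) = 1/(6936 + sqrt(-331/10)) = 1/(6936 + I*sqrt(3310)/10)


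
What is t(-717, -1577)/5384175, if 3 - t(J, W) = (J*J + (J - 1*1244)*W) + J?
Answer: -3605866/5384175 ≈ -0.66972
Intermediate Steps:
t(J, W) = 3 - J - J² - W*(-1244 + J) (t(J, W) = 3 - ((J*J + (J - 1*1244)*W) + J) = 3 - ((J² + (J - 1244)*W) + J) = 3 - ((J² + (-1244 + J)*W) + J) = 3 - ((J² + W*(-1244 + J)) + J) = 3 - (J + J² + W*(-1244 + J)) = 3 + (-J - J² - W*(-1244 + J)) = 3 - J - J² - W*(-1244 + J))
t(-717, -1577)/5384175 = (3 - 1*(-717) - 1*(-717)² + 1244*(-1577) - 1*(-717)*(-1577))/5384175 = (3 + 717 - 1*514089 - 1961788 - 1130709)*(1/5384175) = (3 + 717 - 514089 - 1961788 - 1130709)*(1/5384175) = -3605866*1/5384175 = -3605866/5384175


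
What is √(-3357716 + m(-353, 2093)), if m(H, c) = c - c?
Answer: 2*I*√839429 ≈ 1832.4*I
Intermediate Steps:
m(H, c) = 0
√(-3357716 + m(-353, 2093)) = √(-3357716 + 0) = √(-3357716) = 2*I*√839429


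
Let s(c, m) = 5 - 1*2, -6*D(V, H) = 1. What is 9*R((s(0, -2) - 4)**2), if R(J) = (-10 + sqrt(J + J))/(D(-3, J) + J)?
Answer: -108 + 54*sqrt(2)/5 ≈ -92.726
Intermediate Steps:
D(V, H) = -1/6 (D(V, H) = -1/6*1 = -1/6)
s(c, m) = 3 (s(c, m) = 5 - 2 = 3)
R(J) = (-10 + sqrt(2)*sqrt(J))/(-1/6 + J) (R(J) = (-10 + sqrt(J + J))/(-1/6 + J) = (-10 + sqrt(2*J))/(-1/6 + J) = (-10 + sqrt(2)*sqrt(J))/(-1/6 + J))
9*R((s(0, -2) - 4)**2) = 9*(6*(-10 + sqrt(2)*sqrt((3 - 4)**2))/(-1 + 6*(3 - 4)**2)) = 9*(6*(-10 + sqrt(2)*sqrt((-1)**2))/(-1 + 6*(-1)**2)) = 9*(6*(-10 + sqrt(2)*sqrt(1))/(-1 + 6*1)) = 9*(6*(-10 + sqrt(2)*1)/(-1 + 6)) = 9*(6*(-10 + sqrt(2))/5) = 9*(6*(1/5)*(-10 + sqrt(2))) = 9*(-12 + 6*sqrt(2)/5) = -108 + 54*sqrt(2)/5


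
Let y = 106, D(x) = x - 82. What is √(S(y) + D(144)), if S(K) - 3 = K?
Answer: 3*√19 ≈ 13.077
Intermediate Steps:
D(x) = -82 + x
S(K) = 3 + K
√(S(y) + D(144)) = √((3 + 106) + (-82 + 144)) = √(109 + 62) = √171 = 3*√19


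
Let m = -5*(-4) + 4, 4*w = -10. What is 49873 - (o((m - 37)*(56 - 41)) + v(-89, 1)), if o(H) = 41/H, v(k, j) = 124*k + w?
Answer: 23755567/390 ≈ 60912.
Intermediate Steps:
w = -5/2 (w = (¼)*(-10) = -5/2 ≈ -2.5000)
m = 24 (m = 20 + 4 = 24)
v(k, j) = -5/2 + 124*k (v(k, j) = 124*k - 5/2 = -5/2 + 124*k)
49873 - (o((m - 37)*(56 - 41)) + v(-89, 1)) = 49873 - (41/(((24 - 37)*(56 - 41))) + (-5/2 + 124*(-89))) = 49873 - (41/((-13*15)) + (-5/2 - 11036)) = 49873 - (41/(-195) - 22077/2) = 49873 - (41*(-1/195) - 22077/2) = 49873 - (-41/195 - 22077/2) = 49873 - 1*(-4305097/390) = 49873 + 4305097/390 = 23755567/390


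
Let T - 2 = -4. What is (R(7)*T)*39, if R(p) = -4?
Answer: 312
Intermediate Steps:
T = -2 (T = 2 - 4 = -2)
(R(7)*T)*39 = -4*(-2)*39 = 8*39 = 312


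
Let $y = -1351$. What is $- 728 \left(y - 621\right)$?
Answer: $1435616$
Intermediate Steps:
$- 728 \left(y - 621\right) = - 728 \left(-1351 - 621\right) = \left(-728\right) \left(-1972\right) = 1435616$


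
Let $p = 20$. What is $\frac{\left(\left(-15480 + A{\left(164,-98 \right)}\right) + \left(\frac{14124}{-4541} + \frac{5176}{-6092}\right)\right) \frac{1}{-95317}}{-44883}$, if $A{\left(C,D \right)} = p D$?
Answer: $- \frac{40213810942}{9862395013346691} \approx -4.0775 \cdot 10^{-6}$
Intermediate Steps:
$A{\left(C,D \right)} = 20 D$
$\frac{\left(\left(-15480 + A{\left(164,-98 \right)}\right) + \left(\frac{14124}{-4541} + \frac{5176}{-6092}\right)\right) \frac{1}{-95317}}{-44883} = \frac{\left(\left(-15480 + 20 \left(-98\right)\right) + \left(\frac{14124}{-4541} + \frac{5176}{-6092}\right)\right) \frac{1}{-95317}}{-44883} = \left(\left(-15480 - 1960\right) + \left(14124 \left(- \frac{1}{4541}\right) + 5176 \left(- \frac{1}{6092}\right)\right)\right) \left(- \frac{1}{95317}\right) \left(- \frac{1}{44883}\right) = \left(-17440 - \frac{27386906}{6915943}\right) \left(- \frac{1}{95317}\right) \left(- \frac{1}{44883}\right) = \left(- \frac{120641432826}{6915943}\right) \left(- \frac{1}{95317}\right) \left(- \frac{1}{44883}\right) = \frac{120641432826}{659206938931} \left(- \frac{1}{44883}\right) = - \frac{40213810942}{9862395013346691}$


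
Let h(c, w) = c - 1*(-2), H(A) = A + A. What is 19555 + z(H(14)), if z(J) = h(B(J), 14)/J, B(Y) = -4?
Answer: 273769/14 ≈ 19555.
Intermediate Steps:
H(A) = 2*A
h(c, w) = 2 + c (h(c, w) = c + 2 = 2 + c)
z(J) = -2/J (z(J) = (2 - 4)/J = -2/J)
19555 + z(H(14)) = 19555 - 2/(2*14) = 19555 - 2/28 = 19555 - 2*1/28 = 19555 - 1/14 = 273769/14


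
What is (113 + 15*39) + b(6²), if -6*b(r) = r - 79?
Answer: 4231/6 ≈ 705.17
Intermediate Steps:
b(r) = 79/6 - r/6 (b(r) = -(r - 79)/6 = -(-79 + r)/6 = 79/6 - r/6)
(113 + 15*39) + b(6²) = (113 + 15*39) + (79/6 - ⅙*6²) = (113 + 585) + (79/6 - ⅙*36) = 698 + (79/6 - 6) = 698 + 43/6 = 4231/6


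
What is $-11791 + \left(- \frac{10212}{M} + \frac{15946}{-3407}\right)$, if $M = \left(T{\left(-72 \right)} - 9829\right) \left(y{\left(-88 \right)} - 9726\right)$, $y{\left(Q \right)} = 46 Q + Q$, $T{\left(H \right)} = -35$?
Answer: $- \frac{457923407767369}{38821279548} \approx -11796.0$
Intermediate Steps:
$y{\left(Q \right)} = 47 Q$
$M = 136734768$ ($M = \left(-35 - 9829\right) \left(47 \left(-88\right) - 9726\right) = - 9864 \left(-4136 - 9726\right) = \left(-9864\right) \left(-13862\right) = 136734768$)
$-11791 + \left(- \frac{10212}{M} + \frac{15946}{-3407}\right) = -11791 + \left(- \frac{10212}{136734768} + \frac{15946}{-3407}\right) = -11791 + \left(\left(-10212\right) \frac{1}{136734768} + 15946 \left(- \frac{1}{3407}\right)\right) = -11791 - \frac{181700616901}{38821279548} = - \frac{457923407767369}{38821279548}$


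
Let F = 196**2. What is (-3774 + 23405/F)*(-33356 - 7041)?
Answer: 836555959409/5488 ≈ 1.5243e+8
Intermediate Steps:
F = 38416
(-3774 + 23405/F)*(-33356 - 7041) = (-3774 + 23405/38416)*(-33356 - 7041) = (-3774 + 23405*(1/38416))*(-40397) = (-3774 + 23405/38416)*(-40397) = -144958579/38416*(-40397) = 836555959409/5488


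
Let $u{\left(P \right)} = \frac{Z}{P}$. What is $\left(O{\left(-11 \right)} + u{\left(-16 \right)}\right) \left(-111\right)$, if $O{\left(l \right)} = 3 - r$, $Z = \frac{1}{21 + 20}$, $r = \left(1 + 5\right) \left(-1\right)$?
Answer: $- \frac{655233}{656} \approx -998.83$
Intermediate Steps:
$r = -6$ ($r = 6 \left(-1\right) = -6$)
$Z = \frac{1}{41} \approx 0.02439$
$O{\left(l \right)} = 9$ ($O{\left(l \right)} = 3 - -6 = 3 + 6 = 9$)
$u{\left(P \right)} = \frac{1}{41 P}$
$\left(O{\left(-11 \right)} + u{\left(-16 \right)}\right) \left(-111\right) = \left(9 + \frac{1}{41 \left(-16\right)}\right) \left(-111\right) = \left(9 + \frac{1}{41} \left(- \frac{1}{16}\right)\right) \left(-111\right) = \left(9 - \frac{1}{656}\right) \left(-111\right) = \frac{5903}{656} \left(-111\right) = - \frac{655233}{656}$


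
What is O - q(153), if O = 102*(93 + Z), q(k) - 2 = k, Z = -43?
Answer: 4945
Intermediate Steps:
q(k) = 2 + k
O = 5100 (O = 102*(93 - 43) = 102*50 = 5100)
O - q(153) = 5100 - (2 + 153) = 5100 - 1*155 = 5100 - 155 = 4945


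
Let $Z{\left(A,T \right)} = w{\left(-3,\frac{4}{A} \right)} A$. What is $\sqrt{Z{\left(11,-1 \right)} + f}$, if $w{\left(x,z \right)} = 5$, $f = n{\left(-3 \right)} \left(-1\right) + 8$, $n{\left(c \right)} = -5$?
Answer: $2 \sqrt{17} \approx 8.2462$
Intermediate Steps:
$f = 13$ ($f = \left(-5\right) \left(-1\right) + 8 = 5 + 8 = 13$)
$Z{\left(A,T \right)} = 5 A$
$\sqrt{Z{\left(11,-1 \right)} + f} = \sqrt{5 \cdot 11 + 13} = \sqrt{55 + 13} = \sqrt{68} = 2 \sqrt{17}$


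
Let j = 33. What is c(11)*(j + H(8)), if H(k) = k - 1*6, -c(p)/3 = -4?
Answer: 420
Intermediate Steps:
c(p) = 12 (c(p) = -3*(-4) = 12)
H(k) = -6 + k (H(k) = k - 6 = -6 + k)
c(11)*(j + H(8)) = 12*(33 + (-6 + 8)) = 12*(33 + 2) = 12*35 = 420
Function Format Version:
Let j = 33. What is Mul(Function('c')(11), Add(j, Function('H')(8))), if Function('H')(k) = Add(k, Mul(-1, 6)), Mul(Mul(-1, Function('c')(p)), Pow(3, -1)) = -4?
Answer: 420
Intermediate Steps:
Function('c')(p) = 12 (Function('c')(p) = Mul(-3, -4) = 12)
Function('H')(k) = Add(-6, k) (Function('H')(k) = Add(k, -6) = Add(-6, k))
Mul(Function('c')(11), Add(j, Function('H')(8))) = Mul(12, Add(33, Add(-6, 8))) = Mul(12, Add(33, 2)) = Mul(12, 35) = 420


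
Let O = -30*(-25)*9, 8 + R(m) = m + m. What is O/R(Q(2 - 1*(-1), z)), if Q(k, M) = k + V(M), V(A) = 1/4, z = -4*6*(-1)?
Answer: -4500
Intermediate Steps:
z = 24 (z = -24*(-1) = 24)
V(A) = ¼
Q(k, M) = ¼ + k (Q(k, M) = k + ¼ = ¼ + k)
R(m) = -8 + 2*m (R(m) = -8 + (m + m) = -8 + 2*m)
O = 6750 (O = 750*9 = 6750)
O/R(Q(2 - 1*(-1), z)) = 6750/(-8 + 2*(¼ + (2 - 1*(-1)))) = 6750/(-8 + 2*(¼ + (2 + 1))) = 6750/(-8 + 2*(¼ + 3)) = 6750/(-8 + 2*(13/4)) = 6750/(-8 + 13/2) = 6750/(-3/2) = 6750*(-⅔) = -4500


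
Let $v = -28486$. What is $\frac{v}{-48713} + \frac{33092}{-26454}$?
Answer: $- \frac{429220976}{644326851} \approx -0.66615$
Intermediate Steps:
$\frac{v}{-48713} + \frac{33092}{-26454} = - \frac{28486}{-48713} + \frac{33092}{-26454} = \left(-28486\right) \left(- \frac{1}{48713}\right) + 33092 \left(- \frac{1}{26454}\right) = \frac{28486}{48713} - \frac{16546}{13227} = - \frac{429220976}{644326851}$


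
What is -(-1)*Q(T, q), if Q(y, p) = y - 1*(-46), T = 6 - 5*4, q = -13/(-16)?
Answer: 32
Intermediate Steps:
q = 13/16 (q = -13*(-1/16) = 13/16 ≈ 0.81250)
T = -14 (T = 6 - 20 = -14)
Q(y, p) = 46 + y (Q(y, p) = y + 46 = 46 + y)
-(-1)*Q(T, q) = -(-1)*(46 - 14) = -(-1)*32 = -1*(-32) = 32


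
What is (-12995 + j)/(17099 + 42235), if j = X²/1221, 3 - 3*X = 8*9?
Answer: -7933183/36223407 ≈ -0.21901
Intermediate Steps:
X = -23 (X = 1 - 8*9/3 = 1 - ⅓*72 = 1 - 24 = -23)
j = 529/1221 (j = (-23)²/1221 = 529*(1/1221) = 529/1221 ≈ 0.43325)
(-12995 + j)/(17099 + 42235) = (-12995 + 529/1221)/(17099 + 42235) = -15866366/1221/59334 = -15866366/1221*1/59334 = -7933183/36223407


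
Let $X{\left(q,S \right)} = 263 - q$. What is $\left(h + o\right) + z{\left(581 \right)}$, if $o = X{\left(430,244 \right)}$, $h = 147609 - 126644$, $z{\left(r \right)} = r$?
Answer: $21379$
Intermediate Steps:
$h = 20965$ ($h = 147609 - 126644 = 20965$)
$o = -167$ ($o = 263 - 430 = -167$)
$\left(h + o\right) + z{\left(581 \right)} = \left(20965 - 167\right) + 581 = 20798 + 581 = 21379$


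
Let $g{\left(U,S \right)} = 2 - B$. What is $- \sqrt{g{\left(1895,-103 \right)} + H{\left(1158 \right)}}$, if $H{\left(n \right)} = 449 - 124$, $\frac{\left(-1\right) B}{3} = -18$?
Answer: $- \sqrt{273} \approx -16.523$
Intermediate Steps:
$B = 54$ ($B = \left(-3\right) \left(-18\right) = 54$)
$H{\left(n \right)} = 325$
$g{\left(U,S \right)} = -52$ ($g{\left(U,S \right)} = 2 - 54 = -52$)
$- \sqrt{g{\left(1895,-103 \right)} + H{\left(1158 \right)}} = - \sqrt{-52 + 325} = - \sqrt{273}$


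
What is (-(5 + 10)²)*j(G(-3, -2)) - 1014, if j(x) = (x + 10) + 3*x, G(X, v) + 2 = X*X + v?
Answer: -7764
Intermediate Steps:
G(X, v) = -2 + v + X² (G(X, v) = -2 + (X*X + v) = -2 + (X² + v) = -2 + (v + X²) = -2 + v + X²)
j(x) = 10 + 4*x (j(x) = (10 + x) + 3*x = 10 + 4*x)
(-(5 + 10)²)*j(G(-3, -2)) - 1014 = (-(5 + 10)²)*(10 + 4*(-2 - 2 + (-3)²)) - 1014 = (-1*15²)*(10 + 4*(-2 - 2 + 9)) - 1014 = (-1*225)*(10 + 4*5) - 1014 = -225*(10 + 20) - 1014 = -225*30 - 1014 = -6750 - 1014 = -7764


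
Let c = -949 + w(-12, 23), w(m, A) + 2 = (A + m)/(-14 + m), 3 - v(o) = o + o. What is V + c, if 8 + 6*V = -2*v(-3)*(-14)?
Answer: -71039/78 ≈ -910.76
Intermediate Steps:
v(o) = 3 - 2*o (v(o) = 3 - (o + o) = 3 - 2*o)
w(m, A) = -2 + (A + m)/(-14 + m)
V = 122/3 (V = -4/3 + (-2*(3 - 2*(-3))*(-14))/6 = -4/3 + (-2*(3 + 6)*(-14))/6 = -4/3 + (-2*9*(-14))/6 = -4/3 + (-18*(-14))/6 = -4/3 + (1/6)*252 = -4/3 + 42 = 122/3 ≈ 40.667)
c = -24737/26 (c = -949 + (28 + 23 - 1*(-12))/(-14 - 12) = -949 + (28 + 23 + 12)/(-26) = -949 - 1/26*63 = -949 - 63/26 = -24737/26 ≈ -951.42)
V + c = 122/3 - 24737/26 = -71039/78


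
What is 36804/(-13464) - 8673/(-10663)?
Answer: -22972315/11963886 ≈ -1.9201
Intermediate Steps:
36804/(-13464) - 8673/(-10663) = 36804*(-1/13464) - 8673*(-1/10663) = -3067/1122 + 8673/10663 = -22972315/11963886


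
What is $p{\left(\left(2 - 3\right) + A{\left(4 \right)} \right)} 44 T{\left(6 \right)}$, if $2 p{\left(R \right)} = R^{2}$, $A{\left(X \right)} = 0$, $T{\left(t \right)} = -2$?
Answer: $-44$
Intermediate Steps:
$p{\left(R \right)} = \frac{R^{2}}{2}$
$p{\left(\left(2 - 3\right) + A{\left(4 \right)} \right)} 44 T{\left(6 \right)} = \frac{\left(\left(2 - 3\right) + 0\right)^{2}}{2} \cdot 44 \left(-2\right) = \frac{\left(-1 + 0\right)^{2}}{2} \cdot 44 \left(-2\right) = \frac{\left(-1\right)^{2}}{2} \cdot 44 \left(-2\right) = \frac{1}{2} \cdot 1 \cdot 44 \left(-2\right) = \frac{1}{2} \cdot 44 \left(-2\right) = 22 \left(-2\right) = -44$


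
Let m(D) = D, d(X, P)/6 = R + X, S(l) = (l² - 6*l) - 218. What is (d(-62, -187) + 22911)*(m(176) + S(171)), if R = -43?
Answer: 627722613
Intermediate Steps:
S(l) = -218 + l² - 6*l
d(X, P) = -258 + 6*X (d(X, P) = 6*(-43 + X) = -258 + 6*X)
(d(-62, -187) + 22911)*(m(176) + S(171)) = ((-258 + 6*(-62)) + 22911)*(176 + (-218 + 171² - 6*171)) = ((-258 - 372) + 22911)*(176 + (-218 + 29241 - 1026)) = (-630 + 22911)*(176 + 27997) = 22281*28173 = 627722613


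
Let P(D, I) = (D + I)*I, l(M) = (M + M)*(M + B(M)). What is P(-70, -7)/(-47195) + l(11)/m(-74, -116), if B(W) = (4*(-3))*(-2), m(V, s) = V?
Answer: -18190018/1746215 ≈ -10.417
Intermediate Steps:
B(W) = 24 (B(W) = -12*(-2) = 24)
l(M) = 2*M*(24 + M) (l(M) = (M + M)*(M + 24) = (2*M)*(24 + M) = 2*M*(24 + M))
P(D, I) = I*(D + I)
P(-70, -7)/(-47195) + l(11)/m(-74, -116) = -7*(-70 - 7)/(-47195) + (2*11*(24 + 11))/(-74) = -7*(-77)*(-1/47195) + (2*11*35)*(-1/74) = 539*(-1/47195) + 770*(-1/74) = -539/47195 - 385/37 = -18190018/1746215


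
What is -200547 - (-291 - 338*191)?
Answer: -135698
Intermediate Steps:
-200547 - (-291 - 338*191) = -200547 - (-291 - 64558) = -200547 - 1*(-64849) = -200547 + 64849 = -135698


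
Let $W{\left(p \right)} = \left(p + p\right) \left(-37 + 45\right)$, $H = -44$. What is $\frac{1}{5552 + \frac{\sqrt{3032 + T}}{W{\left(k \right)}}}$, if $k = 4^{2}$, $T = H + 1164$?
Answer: $\frac{45481984}{252515974649} - \frac{64 \sqrt{1038}}{252515974649} \approx 0.00018011$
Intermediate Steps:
$T = 1120$ ($T = -44 + 1164 = 1120$)
$k = 16$
$W{\left(p \right)} = 16 p$ ($W{\left(p \right)} = 2 p 8 = 16 p$)
$\frac{1}{5552 + \frac{\sqrt{3032 + T}}{W{\left(k \right)}}} = \frac{1}{5552 + \frac{\sqrt{3032 + 1120}}{16 \cdot 16}} = \frac{1}{5552 + \frac{\sqrt{4152}}{256}} = \frac{1}{5552 + 2 \sqrt{1038} \cdot \frac{1}{256}} = \frac{1}{5552 + \frac{\sqrt{1038}}{128}}$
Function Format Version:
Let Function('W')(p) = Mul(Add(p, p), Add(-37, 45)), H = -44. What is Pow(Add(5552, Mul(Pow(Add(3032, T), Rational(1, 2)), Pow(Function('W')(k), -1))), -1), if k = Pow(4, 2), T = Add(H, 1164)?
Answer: Add(Rational(45481984, 252515974649), Mul(Rational(-64, 252515974649), Pow(1038, Rational(1, 2)))) ≈ 0.00018011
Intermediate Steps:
T = 1120 (T = Add(-44, 1164) = 1120)
k = 16
Function('W')(p) = Mul(16, p) (Function('W')(p) = Mul(Mul(2, p), 8) = Mul(16, p))
Pow(Add(5552, Mul(Pow(Add(3032, T), Rational(1, 2)), Pow(Function('W')(k), -1))), -1) = Pow(Add(5552, Mul(Pow(Add(3032, 1120), Rational(1, 2)), Pow(Mul(16, 16), -1))), -1) = Pow(Add(5552, Mul(Pow(4152, Rational(1, 2)), Pow(256, -1))), -1) = Pow(Add(5552, Mul(Mul(2, Pow(1038, Rational(1, 2))), Rational(1, 256))), -1) = Pow(Add(5552, Mul(Rational(1, 128), Pow(1038, Rational(1, 2)))), -1)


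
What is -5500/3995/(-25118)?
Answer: 550/10034641 ≈ 5.4810e-5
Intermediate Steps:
-5500/3995/(-25118) = -5500*1/3995*(-1/25118) = -1100/799*(-1/25118) = 550/10034641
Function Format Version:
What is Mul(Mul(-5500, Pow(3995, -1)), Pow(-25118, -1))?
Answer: Rational(550, 10034641) ≈ 5.4810e-5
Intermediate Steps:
Mul(Mul(-5500, Pow(3995, -1)), Pow(-25118, -1)) = Mul(Mul(-5500, Rational(1, 3995)), Rational(-1, 25118)) = Mul(Rational(-1100, 799), Rational(-1, 25118)) = Rational(550, 10034641)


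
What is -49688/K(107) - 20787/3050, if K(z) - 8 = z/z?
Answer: -151735483/27450 ≈ -5527.7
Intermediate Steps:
K(z) = 9 (K(z) = 8 + z/z = 8 + 1 = 9)
-49688/K(107) - 20787/3050 = -49688/9 - 20787/3050 = -151735483/27450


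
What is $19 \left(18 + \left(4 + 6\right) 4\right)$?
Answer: $1102$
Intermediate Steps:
$19 \left(18 + \left(4 + 6\right) 4\right) = 19 \left(18 + 10 \cdot 4\right) = 19 \left(18 + 40\right) = 19 \cdot 58 = 1102$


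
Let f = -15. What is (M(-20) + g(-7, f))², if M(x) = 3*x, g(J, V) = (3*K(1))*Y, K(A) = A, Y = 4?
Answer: 2304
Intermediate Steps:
g(J, V) = 12 (g(J, V) = (3*1)*4 = 3*4 = 12)
(M(-20) + g(-7, f))² = (3*(-20) + 12)² = (-60 + 12)² = (-48)² = 2304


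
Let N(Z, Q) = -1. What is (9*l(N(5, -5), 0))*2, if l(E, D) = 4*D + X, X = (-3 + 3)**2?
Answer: 0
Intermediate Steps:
X = 0 (X = 0**2 = 0)
l(E, D) = 4*D (l(E, D) = 4*D + 0 = 4*D)
(9*l(N(5, -5), 0))*2 = (9*(4*0))*2 = (9*0)*2 = 0*2 = 0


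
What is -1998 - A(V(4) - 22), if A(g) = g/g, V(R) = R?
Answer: -1999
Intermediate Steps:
A(g) = 1
-1998 - A(V(4) - 22) = -1998 - 1*1 = -1998 - 1 = -1999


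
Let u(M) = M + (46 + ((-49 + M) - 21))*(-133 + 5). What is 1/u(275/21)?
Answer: 21/29587 ≈ 0.00070977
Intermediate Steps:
u(M) = 3072 - 127*M (u(M) = M + (46 + (-70 + M))*(-128) = M + (-24 + M)*(-128) = M + (3072 - 128*M) = 3072 - 127*M)
1/u(275/21) = 1/(3072 - 34925/21) = 1/(29587/21) = 21/29587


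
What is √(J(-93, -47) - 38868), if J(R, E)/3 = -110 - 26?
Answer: 6*I*√1091 ≈ 198.18*I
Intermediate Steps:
J(R, E) = -408 (J(R, E) = 3*(-110 - 26) = 3*(-136) = -408)
√(J(-93, -47) - 38868) = √(-408 - 38868) = √(-39276) = 6*I*√1091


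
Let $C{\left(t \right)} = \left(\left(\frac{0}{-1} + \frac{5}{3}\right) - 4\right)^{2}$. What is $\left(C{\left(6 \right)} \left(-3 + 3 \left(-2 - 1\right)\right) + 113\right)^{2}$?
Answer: $\frac{20449}{9} \approx 2272.1$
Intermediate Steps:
$C{\left(t \right)} = \frac{49}{9}$ ($C{\left(t \right)} = \left(\left(0 \left(-1\right) + 5 \cdot \frac{1}{3}\right) - 4\right)^{2} = \left(\left(0 + \frac{5}{3}\right) - 4\right)^{2} = \left(\frac{5}{3} - 4\right)^{2} = \left(- \frac{7}{3}\right)^{2} = \frac{49}{9}$)
$\left(C{\left(6 \right)} \left(-3 + 3 \left(-2 - 1\right)\right) + 113\right)^{2} = \left(\frac{49 \left(-3 + 3 \left(-2 - 1\right)\right)}{9} + 113\right)^{2} = \left(\frac{49 \left(-3 + 3 \left(-3\right)\right)}{9} + 113\right)^{2} = \left(\frac{49 \left(-3 - 9\right)}{9} + 113\right)^{2} = \left(\frac{49}{9} \left(-12\right) + 113\right)^{2} = \left(- \frac{196}{3} + 113\right)^{2} = \left(\frac{143}{3}\right)^{2} = \frac{20449}{9}$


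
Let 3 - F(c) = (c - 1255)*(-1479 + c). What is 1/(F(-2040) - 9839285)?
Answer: -1/21434387 ≈ -4.6654e-8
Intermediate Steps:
F(c) = 3 - (-1479 + c)*(-1255 + c) (F(c) = 3 - (c - 1255)*(-1479 + c) = 3 - (-1255 + c)*(-1479 + c) = 3 - (-1479 + c)*(-1255 + c))
1/(F(-2040) - 9839285) = 1/((-1856142 - 1*(-2040)² + 2734*(-2040)) - 9839285) = 1/((-1856142 - 1*4161600 - 5577360) - 9839285) = 1/((-1856142 - 4161600 - 5577360) - 9839285) = 1/(-11595102 - 9839285) = 1/(-21434387) = -1/21434387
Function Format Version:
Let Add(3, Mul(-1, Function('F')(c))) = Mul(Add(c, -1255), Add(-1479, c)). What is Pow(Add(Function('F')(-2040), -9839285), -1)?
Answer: Rational(-1, 21434387) ≈ -4.6654e-8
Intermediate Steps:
Function('F')(c) = Add(3, Mul(-1, Add(-1479, c), Add(-1255, c))) (Function('F')(c) = Add(3, Mul(-1, Mul(Add(c, -1255), Add(-1479, c)))) = Add(3, Mul(-1, Mul(Add(-1255, c), Add(-1479, c)))) = Add(3, Mul(-1, Mul(Add(-1479, c), Add(-1255, c)))) = Add(3, Mul(-1, Add(-1479, c), Add(-1255, c))))
Pow(Add(Function('F')(-2040), -9839285), -1) = Pow(Add(Add(-1856142, Mul(-1, Pow(-2040, 2)), Mul(2734, -2040)), -9839285), -1) = Pow(Add(Add(-1856142, Mul(-1, 4161600), -5577360), -9839285), -1) = Pow(Add(Add(-1856142, -4161600, -5577360), -9839285), -1) = Pow(Add(-11595102, -9839285), -1) = Pow(-21434387, -1) = Rational(-1, 21434387)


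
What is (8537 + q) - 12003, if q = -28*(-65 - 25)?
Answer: -946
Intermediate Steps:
q = 2520 (q = -28*(-90) = 2520)
(8537 + q) - 12003 = (8537 + 2520) - 12003 = 11057 - 12003 = -946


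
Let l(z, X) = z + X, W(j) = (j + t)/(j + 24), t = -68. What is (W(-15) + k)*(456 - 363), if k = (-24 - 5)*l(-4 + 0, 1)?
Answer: 21700/3 ≈ 7233.3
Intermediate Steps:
W(j) = (-68 + j)/(24 + j) (W(j) = (j - 68)/(j + 24) = (-68 + j)/(24 + j))
l(z, X) = X + z
k = 87 (k = (-24 - 5)*(1 + (-4 + 0)) = -29*(1 - 4) = -29*(-3) = 87)
(W(-15) + k)*(456 - 363) = ((-68 - 15)/(24 - 15) + 87)*(456 - 363) = (-83/9 + 87)*93 = (700/9)*93 = 21700/3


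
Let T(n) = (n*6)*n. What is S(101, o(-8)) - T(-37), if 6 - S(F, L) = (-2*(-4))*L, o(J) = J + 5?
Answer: -8184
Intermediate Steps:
o(J) = 5 + J
S(F, L) = 6 - 8*L (S(F, L) = 6 - (-2*(-4))*L = 6 - 8*L)
T(n) = 6*n**2 (T(n) = (6*n)*n = 6*n**2)
S(101, o(-8)) - T(-37) = (6 - 8*(5 - 8)) - 6*(-37)**2 = (6 - 8*(-3)) - 6*1369 = (6 + 24) - 1*8214 = 30 - 8214 = -8184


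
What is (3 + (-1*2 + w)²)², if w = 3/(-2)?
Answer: 3721/16 ≈ 232.56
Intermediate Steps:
w = -3/2 (w = 3*(-½) = -3/2 ≈ -1.5000)
(3 + (-1*2 + w)²)² = (3 + (-1*2 - 3/2)²)² = (3 + (-2 - 3/2)²)² = (3 + (-7/2)²)² = (3 + 49/4)² = (61/4)² = 3721/16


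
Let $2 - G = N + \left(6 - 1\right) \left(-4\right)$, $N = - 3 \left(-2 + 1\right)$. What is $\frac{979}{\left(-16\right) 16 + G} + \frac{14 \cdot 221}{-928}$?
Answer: $- \frac{820895}{109968} \approx -7.4649$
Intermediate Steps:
$N = 3$ ($N = \left(-3\right) \left(-1\right) = 3$)
$G = 19$ ($G = 2 - \left(3 + \left(6 - 1\right) \left(-4\right)\right) = 2 - \left(3 + 5 \left(-4\right)\right) = 2 - \left(3 - 20\right) = 2 - -17 = 2 + 17 = 19$)
$\frac{979}{\left(-16\right) 16 + G} + \frac{14 \cdot 221}{-928} = \frac{979}{\left(-16\right) 16 + 19} + \frac{14 \cdot 221}{-928} = \frac{979}{-256 + 19} + 3094 \left(- \frac{1}{928}\right) = \frac{979}{-237} - \frac{1547}{464} = 979 \left(- \frac{1}{237}\right) - \frac{1547}{464} = - \frac{979}{237} - \frac{1547}{464} = - \frac{820895}{109968}$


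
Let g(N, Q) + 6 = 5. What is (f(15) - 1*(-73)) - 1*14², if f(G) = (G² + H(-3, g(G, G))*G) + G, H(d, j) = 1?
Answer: 132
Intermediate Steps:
g(N, Q) = -1 (g(N, Q) = -6 + 5 = -1)
f(G) = G² + 2*G (f(G) = (G² + 1*G) + G = (G² + G) + G = (G + G²) + G = G² + 2*G)
(f(15) - 1*(-73)) - 1*14² = (15*(2 + 15) - 1*(-73)) - 1*14² = (15*17 + 73) - 1*196 = (255 + 73) - 196 = 328 - 196 = 132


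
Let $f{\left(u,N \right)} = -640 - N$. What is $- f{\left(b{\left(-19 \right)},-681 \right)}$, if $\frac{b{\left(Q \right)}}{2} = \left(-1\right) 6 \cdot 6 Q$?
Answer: $-41$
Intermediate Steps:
$b{\left(Q \right)} = - 72 Q$ ($b{\left(Q \right)} = 2 \left(-1\right) 6 \cdot 6 Q = 2 \left(-6\right) 6 Q = 2 \left(- 36 Q\right) = - 72 Q$)
$- f{\left(b{\left(-19 \right)},-681 \right)} = - (-640 - -681) = - (-640 + 681) = \left(-1\right) 41 = -41$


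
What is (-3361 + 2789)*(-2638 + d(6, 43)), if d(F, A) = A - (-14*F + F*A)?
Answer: 1583868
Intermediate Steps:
d(F, A) = A + 14*F - A*F (d(F, A) = A - (-14*F + A*F) = A + (14*F - A*F) = A + 14*F - A*F)
(-3361 + 2789)*(-2638 + d(6, 43)) = (-3361 + 2789)*(-2638 + (43 + 14*6 - 1*43*6)) = -572*(-2638 + (43 + 84 - 258)) = -572*(-2638 - 131) = -572*(-2769) = 1583868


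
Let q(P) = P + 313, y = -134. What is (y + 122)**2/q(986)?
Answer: 48/433 ≈ 0.11085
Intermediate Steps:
q(P) = 313 + P
(y + 122)**2/q(986) = (-134 + 122)**2/(313 + 986) = (-12)**2/1299 = 144*(1/1299) = 48/433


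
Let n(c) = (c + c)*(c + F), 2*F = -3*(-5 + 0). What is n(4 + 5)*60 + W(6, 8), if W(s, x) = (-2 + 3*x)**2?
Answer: 18304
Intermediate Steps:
F = 15/2 (F = (-3*(-5 + 0))/2 = (-3*(-5))/2 = (1/2)*15 = 15/2 ≈ 7.5000)
n(c) = 2*c*(15/2 + c) (n(c) = (c + c)*(c + 15/2) = (2*c)*(15/2 + c) = 2*c*(15/2 + c))
n(4 + 5)*60 + W(6, 8) = ((4 + 5)*(15 + 2*(4 + 5)))*60 + (-2 + 3*8)**2 = (9*(15 + 2*9))*60 + (-2 + 24)**2 = (9*(15 + 18))*60 + 22**2 = (9*33)*60 + 484 = 297*60 + 484 = 17820 + 484 = 18304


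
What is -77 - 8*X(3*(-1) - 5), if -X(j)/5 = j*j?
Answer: 2483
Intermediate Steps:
X(j) = -5*j² (X(j) = -5*j*j = -5*j²)
-77 - 8*X(3*(-1) - 5) = -77 - (-40)*(3*(-1) - 5)² = -77 - (-40)*(-3 - 5)² = -77 - (-40)*(-8)² = -77 - (-40)*64 = -77 - 8*(-320) = -77 + 2560 = 2483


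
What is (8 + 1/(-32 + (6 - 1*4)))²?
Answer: 57121/900 ≈ 63.468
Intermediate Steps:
(8 + 1/(-32 + (6 - 1*4)))² = (8 + 1/(-32 + (6 - 4)))² = (8 + 1/(-32 + 2))² = (8 + 1/(-30))² = (8 - 1/30)² = (239/30)² = 57121/900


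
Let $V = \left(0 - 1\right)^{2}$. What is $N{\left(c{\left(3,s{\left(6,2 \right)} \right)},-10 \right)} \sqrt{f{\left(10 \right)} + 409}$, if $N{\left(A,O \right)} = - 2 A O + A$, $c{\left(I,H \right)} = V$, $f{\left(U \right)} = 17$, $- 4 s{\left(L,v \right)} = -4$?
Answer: $21 \sqrt{426} \approx 433.44$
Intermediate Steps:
$s{\left(L,v \right)} = 1$ ($s{\left(L,v \right)} = \left(- \frac{1}{4}\right) \left(-4\right) = 1$)
$V = 1$ ($V = \left(-1\right)^{2} = 1$)
$c{\left(I,H \right)} = 1$
$N{\left(A,O \right)} = A - 2 A O$ ($N{\left(A,O \right)} = - 2 A O + A = A - 2 A O$)
$N{\left(c{\left(3,s{\left(6,2 \right)} \right)},-10 \right)} \sqrt{f{\left(10 \right)} + 409} = 1 \left(1 - -20\right) \sqrt{17 + 409} = 1 \left(1 + 20\right) \sqrt{426} = 1 \cdot 21 \sqrt{426} = 21 \sqrt{426}$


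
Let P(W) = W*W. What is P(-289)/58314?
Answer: 83521/58314 ≈ 1.4323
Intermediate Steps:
P(W) = W²
P(-289)/58314 = (-289)²/58314 = 83521*(1/58314) = 83521/58314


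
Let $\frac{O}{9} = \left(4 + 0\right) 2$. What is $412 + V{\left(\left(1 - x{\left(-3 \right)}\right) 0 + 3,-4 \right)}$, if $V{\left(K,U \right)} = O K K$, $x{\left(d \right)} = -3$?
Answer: $1060$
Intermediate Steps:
$O = 72$ ($O = 9 \left(4 + 0\right) 2 = 9 \cdot 4 \cdot 2 = 9 \cdot 8 = 72$)
$V{\left(K,U \right)} = 72 K^{2}$ ($V{\left(K,U \right)} = 72 K K = 72 K^{2}$)
$412 + V{\left(\left(1 - x{\left(-3 \right)}\right) 0 + 3,-4 \right)} = 412 + 72 \left(\left(1 - -3\right) 0 + 3\right)^{2} = 412 + 72 \left(\left(1 + 3\right) 0 + 3\right)^{2} = 412 + 72 \left(4 \cdot 0 + 3\right)^{2} = 412 + 72 \left(0 + 3\right)^{2} = 412 + 72 \cdot 3^{2} = 412 + 72 \cdot 9 = 412 + 648 = 1060$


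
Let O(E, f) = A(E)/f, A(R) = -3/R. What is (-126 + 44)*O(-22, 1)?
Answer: -123/11 ≈ -11.182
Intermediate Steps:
O(E, f) = -3/(E*f) (O(E, f) = (-3/E)/f = -3/(E*f))
(-126 + 44)*O(-22, 1) = (-126 + 44)*(-3/(-22*1)) = -(-246)*(-1)/22 = -82*3/22 = -123/11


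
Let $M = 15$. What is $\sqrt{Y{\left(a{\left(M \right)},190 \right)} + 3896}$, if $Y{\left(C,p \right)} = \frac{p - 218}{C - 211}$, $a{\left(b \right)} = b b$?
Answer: $\sqrt{3894} \approx 62.402$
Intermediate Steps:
$a{\left(b \right)} = b^{2}$
$Y{\left(C,p \right)} = \frac{-218 + p}{-211 + C}$
$\sqrt{Y{\left(a{\left(M \right)},190 \right)} + 3896} = \sqrt{\frac{-218 + 190}{-211 + 15^{2}} + 3896} = \sqrt{\frac{1}{-211 + 225} \left(-28\right) + 3896} = \sqrt{\frac{1}{14} \left(-28\right) + 3896} = \sqrt{-2 + 3896} = \sqrt{3894}$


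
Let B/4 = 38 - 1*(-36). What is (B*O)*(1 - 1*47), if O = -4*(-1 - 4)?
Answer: -272320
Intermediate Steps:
O = 20 (O = -4*(-5) = 20)
B = 296 (B = 4*(38 - 1*(-36)) = 4*(38 + 36) = 4*74 = 296)
(B*O)*(1 - 1*47) = (296*20)*(1 - 1*47) = 5920*(1 - 47) = 5920*(-46) = -272320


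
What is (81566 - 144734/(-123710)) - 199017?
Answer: -7264859238/61855 ≈ -1.1745e+5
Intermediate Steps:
(81566 - 144734/(-123710)) - 199017 = (81566 - 144734*(-1/123710)) - 199017 = (81566 + 72367/61855) - 199017 = 5045337297/61855 - 199017 = -7264859238/61855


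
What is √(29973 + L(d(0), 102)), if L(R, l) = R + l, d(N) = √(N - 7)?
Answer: √(30075 + I*√7) ≈ 173.42 + 0.0076*I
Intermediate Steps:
d(N) = √(-7 + N)
√(29973 + L(d(0), 102)) = √(29973 + (√(-7 + 0) + 102)) = √(29973 + (√(-7) + 102)) = √(29973 + (I*√7 + 102)) = √(29973 + (102 + I*√7)) = √(30075 + I*√7)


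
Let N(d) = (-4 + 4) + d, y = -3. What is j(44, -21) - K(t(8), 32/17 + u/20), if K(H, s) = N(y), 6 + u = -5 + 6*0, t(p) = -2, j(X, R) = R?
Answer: -18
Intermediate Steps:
u = -11 (u = -6 + (-5 + 6*0) = -6 + (-5 + 0) = -6 - 5 = -11)
N(d) = d (N(d) = 0 + d = d)
K(H, s) = -3
j(44, -21) - K(t(8), 32/17 + u/20) = -21 - 1*(-3) = -21 + 3 = -18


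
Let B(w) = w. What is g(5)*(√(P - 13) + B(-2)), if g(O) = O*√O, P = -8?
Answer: 5*√5*(-2 + I*√21) ≈ -22.361 + 51.235*I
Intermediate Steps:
g(O) = O^(3/2)
g(5)*(√(P - 13) + B(-2)) = 5^(3/2)*(√(-8 - 13) - 2) = (5*√5)*(√(-21) - 2) = (5*√5)*(I*√21 - 2) = (5*√5)*(-2 + I*√21) = 5*√5*(-2 + I*√21)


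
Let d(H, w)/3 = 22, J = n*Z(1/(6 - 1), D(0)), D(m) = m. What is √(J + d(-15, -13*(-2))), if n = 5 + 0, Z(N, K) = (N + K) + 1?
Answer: 6*√2 ≈ 8.4853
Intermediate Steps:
Z(N, K) = 1 + K + N (Z(N, K) = (K + N) + 1 = 1 + K + N)
n = 5
J = 6 (J = 5*(1 + 0 + 1/(6 - 1)) = 5*(1 + 0 + 1/5) = 5*(1 + 0 + ⅕) = 5*(6/5) = 6)
d(H, w) = 66 (d(H, w) = 3*22 = 66)
√(J + d(-15, -13*(-2))) = √(6 + 66) = √72 = 6*√2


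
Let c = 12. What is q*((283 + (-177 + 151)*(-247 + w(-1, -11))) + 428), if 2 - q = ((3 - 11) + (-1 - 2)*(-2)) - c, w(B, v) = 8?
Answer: 110800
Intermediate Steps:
q = 16 (q = 2 - (((3 - 11) + (-1 - 2)*(-2)) - 1*12) = 2 - ((-8 - 3*(-2)) - 12) = 2 - ((-8 + 6) - 12) = 2 - (-2 - 12) = 2 - 1*(-14) = 2 + 14 = 16)
q*((283 + (-177 + 151)*(-247 + w(-1, -11))) + 428) = 16*((283 + (-177 + 151)*(-247 + 8)) + 428) = 16*((283 - 26*(-239)) + 428) = 16*((283 + 6214) + 428) = 16*(6497 + 428) = 16*6925 = 110800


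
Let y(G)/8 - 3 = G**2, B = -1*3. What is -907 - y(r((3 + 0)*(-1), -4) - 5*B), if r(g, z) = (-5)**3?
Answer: -97731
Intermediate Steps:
B = -3
r(g, z) = -125
y(G) = 24 + 8*G**2
-907 - y(r((3 + 0)*(-1), -4) - 5*B) = -907 - (24 + 8*(-125 - 5*(-3))**2) = -907 - (24 + 8*(-125 + 15)**2) = -907 - (24 + 8*(-110)**2) = -907 - (24 + 8*12100) = -907 - (24 + 96800) = -907 - 1*96824 = -907 - 96824 = -97731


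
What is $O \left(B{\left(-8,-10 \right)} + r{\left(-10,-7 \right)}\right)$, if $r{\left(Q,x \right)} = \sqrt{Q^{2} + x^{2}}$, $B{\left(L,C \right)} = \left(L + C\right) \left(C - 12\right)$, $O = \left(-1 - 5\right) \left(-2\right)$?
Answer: $4752 + 12 \sqrt{149} \approx 4898.5$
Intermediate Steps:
$O = 12$ ($O = \left(-6\right) \left(-2\right) = 12$)
$B{\left(L,C \right)} = \left(-12 + C\right) \left(C + L\right)$ ($B{\left(L,C \right)} = \left(C + L\right) \left(-12 + C\right) = \left(-12 + C\right) \left(C + L\right)$)
$O \left(B{\left(-8,-10 \right)} + r{\left(-10,-7 \right)}\right) = 12 \left(\left(\left(-10\right)^{2} - -120 - -96 - -80\right) + \sqrt{\left(-10\right)^{2} + \left(-7\right)^{2}}\right) = 12 \left(\left(100 + 120 + 96 + 80\right) + \sqrt{100 + 49}\right) = 12 \left(396 + \sqrt{149}\right) = 4752 + 12 \sqrt{149}$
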